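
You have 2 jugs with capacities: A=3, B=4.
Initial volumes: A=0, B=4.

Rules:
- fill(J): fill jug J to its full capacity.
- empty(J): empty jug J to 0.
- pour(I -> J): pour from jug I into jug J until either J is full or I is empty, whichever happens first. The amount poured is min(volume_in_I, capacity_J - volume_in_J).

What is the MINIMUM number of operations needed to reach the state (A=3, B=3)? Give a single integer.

Answer: 4

Derivation:
BFS from (A=0, B=4). One shortest path:
  1. fill(A) -> (A=3 B=4)
  2. empty(B) -> (A=3 B=0)
  3. pour(A -> B) -> (A=0 B=3)
  4. fill(A) -> (A=3 B=3)
Reached target in 4 moves.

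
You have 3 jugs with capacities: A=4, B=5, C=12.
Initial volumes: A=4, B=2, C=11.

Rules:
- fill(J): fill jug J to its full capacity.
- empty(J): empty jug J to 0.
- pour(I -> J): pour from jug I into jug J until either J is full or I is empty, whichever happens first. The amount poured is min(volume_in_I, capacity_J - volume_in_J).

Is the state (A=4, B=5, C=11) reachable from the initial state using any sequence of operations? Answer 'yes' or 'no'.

Answer: yes

Derivation:
BFS from (A=4, B=2, C=11):
  1. fill(B) -> (A=4 B=5 C=11)
Target reached → yes.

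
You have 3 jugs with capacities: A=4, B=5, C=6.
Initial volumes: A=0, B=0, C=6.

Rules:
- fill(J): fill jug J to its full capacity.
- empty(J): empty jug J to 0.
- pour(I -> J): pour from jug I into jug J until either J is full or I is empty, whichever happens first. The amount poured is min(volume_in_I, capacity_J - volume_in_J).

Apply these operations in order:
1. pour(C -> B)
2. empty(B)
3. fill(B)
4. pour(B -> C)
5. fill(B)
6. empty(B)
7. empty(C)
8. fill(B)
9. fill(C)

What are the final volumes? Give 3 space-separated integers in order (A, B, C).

Answer: 0 5 6

Derivation:
Step 1: pour(C -> B) -> (A=0 B=5 C=1)
Step 2: empty(B) -> (A=0 B=0 C=1)
Step 3: fill(B) -> (A=0 B=5 C=1)
Step 4: pour(B -> C) -> (A=0 B=0 C=6)
Step 5: fill(B) -> (A=0 B=5 C=6)
Step 6: empty(B) -> (A=0 B=0 C=6)
Step 7: empty(C) -> (A=0 B=0 C=0)
Step 8: fill(B) -> (A=0 B=5 C=0)
Step 9: fill(C) -> (A=0 B=5 C=6)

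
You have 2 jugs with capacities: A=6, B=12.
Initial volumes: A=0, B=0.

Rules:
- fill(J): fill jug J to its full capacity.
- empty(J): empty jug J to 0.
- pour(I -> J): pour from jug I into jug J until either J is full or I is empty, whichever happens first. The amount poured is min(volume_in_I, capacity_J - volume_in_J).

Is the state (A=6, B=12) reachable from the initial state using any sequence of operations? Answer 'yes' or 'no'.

Answer: yes

Derivation:
BFS from (A=0, B=0):
  1. fill(A) -> (A=6 B=0)
  2. fill(B) -> (A=6 B=12)
Target reached → yes.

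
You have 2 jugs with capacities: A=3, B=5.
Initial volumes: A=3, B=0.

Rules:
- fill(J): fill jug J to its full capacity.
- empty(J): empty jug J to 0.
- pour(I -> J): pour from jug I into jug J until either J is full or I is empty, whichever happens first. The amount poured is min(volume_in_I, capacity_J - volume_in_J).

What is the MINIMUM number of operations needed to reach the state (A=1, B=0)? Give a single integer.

Answer: 4

Derivation:
BFS from (A=3, B=0). One shortest path:
  1. pour(A -> B) -> (A=0 B=3)
  2. fill(A) -> (A=3 B=3)
  3. pour(A -> B) -> (A=1 B=5)
  4. empty(B) -> (A=1 B=0)
Reached target in 4 moves.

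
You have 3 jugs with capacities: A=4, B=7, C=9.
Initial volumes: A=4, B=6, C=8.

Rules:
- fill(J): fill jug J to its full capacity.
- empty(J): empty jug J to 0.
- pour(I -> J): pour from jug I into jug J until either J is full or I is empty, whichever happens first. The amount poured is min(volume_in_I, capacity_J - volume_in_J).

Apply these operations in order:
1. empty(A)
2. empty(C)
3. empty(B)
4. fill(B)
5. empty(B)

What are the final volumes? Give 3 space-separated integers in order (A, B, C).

Step 1: empty(A) -> (A=0 B=6 C=8)
Step 2: empty(C) -> (A=0 B=6 C=0)
Step 3: empty(B) -> (A=0 B=0 C=0)
Step 4: fill(B) -> (A=0 B=7 C=0)
Step 5: empty(B) -> (A=0 B=0 C=0)

Answer: 0 0 0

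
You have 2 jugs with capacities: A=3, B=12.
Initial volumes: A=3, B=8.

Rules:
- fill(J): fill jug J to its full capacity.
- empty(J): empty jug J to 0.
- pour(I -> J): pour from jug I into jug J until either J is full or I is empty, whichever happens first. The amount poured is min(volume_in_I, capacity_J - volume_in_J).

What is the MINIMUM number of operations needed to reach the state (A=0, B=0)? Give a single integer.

Answer: 2

Derivation:
BFS from (A=3, B=8). One shortest path:
  1. empty(A) -> (A=0 B=8)
  2. empty(B) -> (A=0 B=0)
Reached target in 2 moves.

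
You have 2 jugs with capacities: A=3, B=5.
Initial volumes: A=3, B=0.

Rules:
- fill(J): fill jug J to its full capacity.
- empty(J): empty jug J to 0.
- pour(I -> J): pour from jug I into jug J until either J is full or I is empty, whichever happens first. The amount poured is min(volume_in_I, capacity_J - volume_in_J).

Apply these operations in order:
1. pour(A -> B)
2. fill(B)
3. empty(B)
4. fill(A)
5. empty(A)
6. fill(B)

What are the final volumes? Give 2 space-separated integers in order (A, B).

Answer: 0 5

Derivation:
Step 1: pour(A -> B) -> (A=0 B=3)
Step 2: fill(B) -> (A=0 B=5)
Step 3: empty(B) -> (A=0 B=0)
Step 4: fill(A) -> (A=3 B=0)
Step 5: empty(A) -> (A=0 B=0)
Step 6: fill(B) -> (A=0 B=5)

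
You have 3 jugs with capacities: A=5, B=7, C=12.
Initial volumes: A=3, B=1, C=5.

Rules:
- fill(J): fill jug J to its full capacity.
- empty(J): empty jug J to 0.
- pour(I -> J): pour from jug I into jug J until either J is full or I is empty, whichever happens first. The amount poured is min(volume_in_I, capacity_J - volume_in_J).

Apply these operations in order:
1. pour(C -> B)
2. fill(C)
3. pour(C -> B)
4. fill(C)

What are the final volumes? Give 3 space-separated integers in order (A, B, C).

Answer: 3 7 12

Derivation:
Step 1: pour(C -> B) -> (A=3 B=6 C=0)
Step 2: fill(C) -> (A=3 B=6 C=12)
Step 3: pour(C -> B) -> (A=3 B=7 C=11)
Step 4: fill(C) -> (A=3 B=7 C=12)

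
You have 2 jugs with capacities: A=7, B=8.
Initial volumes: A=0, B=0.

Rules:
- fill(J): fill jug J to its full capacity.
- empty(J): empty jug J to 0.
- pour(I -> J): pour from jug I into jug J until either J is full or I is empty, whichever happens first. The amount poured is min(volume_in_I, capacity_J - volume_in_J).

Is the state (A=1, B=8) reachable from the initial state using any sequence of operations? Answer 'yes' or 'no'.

Answer: yes

Derivation:
BFS from (A=0, B=0):
  1. fill(B) -> (A=0 B=8)
  2. pour(B -> A) -> (A=7 B=1)
  3. empty(A) -> (A=0 B=1)
  4. pour(B -> A) -> (A=1 B=0)
  5. fill(B) -> (A=1 B=8)
Target reached → yes.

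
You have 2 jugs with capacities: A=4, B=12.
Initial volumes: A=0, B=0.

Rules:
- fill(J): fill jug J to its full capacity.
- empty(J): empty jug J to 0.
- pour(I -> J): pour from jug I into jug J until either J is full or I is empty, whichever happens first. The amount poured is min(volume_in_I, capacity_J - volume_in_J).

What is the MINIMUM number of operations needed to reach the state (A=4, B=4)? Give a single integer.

BFS from (A=0, B=0). One shortest path:
  1. fill(A) -> (A=4 B=0)
  2. pour(A -> B) -> (A=0 B=4)
  3. fill(A) -> (A=4 B=4)
Reached target in 3 moves.

Answer: 3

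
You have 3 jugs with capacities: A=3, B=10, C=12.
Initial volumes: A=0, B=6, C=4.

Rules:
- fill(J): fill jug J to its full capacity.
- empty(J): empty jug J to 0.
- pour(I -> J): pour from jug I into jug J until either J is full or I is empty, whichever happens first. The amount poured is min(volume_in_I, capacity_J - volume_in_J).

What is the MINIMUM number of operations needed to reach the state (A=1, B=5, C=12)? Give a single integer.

Answer: 8

Derivation:
BFS from (A=0, B=6, C=4). One shortest path:
  1. pour(B -> C) -> (A=0 B=0 C=10)
  2. fill(B) -> (A=0 B=10 C=10)
  3. pour(B -> A) -> (A=3 B=7 C=10)
  4. pour(A -> C) -> (A=1 B=7 C=12)
  5. empty(C) -> (A=1 B=7 C=0)
  6. pour(B -> C) -> (A=1 B=0 C=7)
  7. fill(B) -> (A=1 B=10 C=7)
  8. pour(B -> C) -> (A=1 B=5 C=12)
Reached target in 8 moves.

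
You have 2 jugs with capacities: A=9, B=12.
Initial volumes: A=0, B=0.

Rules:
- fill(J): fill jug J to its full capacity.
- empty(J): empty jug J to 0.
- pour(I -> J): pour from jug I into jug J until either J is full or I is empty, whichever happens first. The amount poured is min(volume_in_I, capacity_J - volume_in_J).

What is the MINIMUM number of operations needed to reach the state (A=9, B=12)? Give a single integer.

Answer: 2

Derivation:
BFS from (A=0, B=0). One shortest path:
  1. fill(A) -> (A=9 B=0)
  2. fill(B) -> (A=9 B=12)
Reached target in 2 moves.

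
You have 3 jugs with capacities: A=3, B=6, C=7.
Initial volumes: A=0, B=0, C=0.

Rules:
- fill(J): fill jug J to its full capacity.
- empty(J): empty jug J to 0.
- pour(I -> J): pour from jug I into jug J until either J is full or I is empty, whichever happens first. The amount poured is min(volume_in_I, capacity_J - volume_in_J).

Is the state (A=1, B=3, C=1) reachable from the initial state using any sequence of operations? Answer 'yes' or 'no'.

Answer: no

Derivation:
BFS explored all 164 reachable states.
Reachable set includes: (0,0,0), (0,0,1), (0,0,2), (0,0,3), (0,0,4), (0,0,5), (0,0,6), (0,0,7), (0,1,0), (0,1,1), (0,1,2), (0,1,3) ...
Target (A=1, B=3, C=1) not in reachable set → no.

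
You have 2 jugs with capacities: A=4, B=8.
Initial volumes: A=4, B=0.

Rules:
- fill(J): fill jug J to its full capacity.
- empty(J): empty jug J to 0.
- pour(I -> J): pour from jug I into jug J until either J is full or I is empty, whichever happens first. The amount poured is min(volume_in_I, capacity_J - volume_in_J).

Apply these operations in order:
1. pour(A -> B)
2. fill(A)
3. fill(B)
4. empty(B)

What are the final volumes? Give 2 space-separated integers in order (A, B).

Answer: 4 0

Derivation:
Step 1: pour(A -> B) -> (A=0 B=4)
Step 2: fill(A) -> (A=4 B=4)
Step 3: fill(B) -> (A=4 B=8)
Step 4: empty(B) -> (A=4 B=0)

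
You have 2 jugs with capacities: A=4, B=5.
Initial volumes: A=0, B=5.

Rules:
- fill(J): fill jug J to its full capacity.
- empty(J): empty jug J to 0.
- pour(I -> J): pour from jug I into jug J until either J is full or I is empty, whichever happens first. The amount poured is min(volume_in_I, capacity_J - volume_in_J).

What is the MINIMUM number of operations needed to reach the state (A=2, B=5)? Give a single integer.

BFS from (A=0, B=5). One shortest path:
  1. pour(B -> A) -> (A=4 B=1)
  2. empty(A) -> (A=0 B=1)
  3. pour(B -> A) -> (A=1 B=0)
  4. fill(B) -> (A=1 B=5)
  5. pour(B -> A) -> (A=4 B=2)
  6. empty(A) -> (A=0 B=2)
  7. pour(B -> A) -> (A=2 B=0)
  8. fill(B) -> (A=2 B=5)
Reached target in 8 moves.

Answer: 8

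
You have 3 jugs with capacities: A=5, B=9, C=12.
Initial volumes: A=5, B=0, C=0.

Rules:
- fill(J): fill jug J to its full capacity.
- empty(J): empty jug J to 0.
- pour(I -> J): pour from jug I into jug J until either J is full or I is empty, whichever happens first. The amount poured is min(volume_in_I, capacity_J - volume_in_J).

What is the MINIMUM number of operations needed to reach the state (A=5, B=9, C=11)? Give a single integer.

Answer: 8

Derivation:
BFS from (A=5, B=0, C=0). One shortest path:
  1. empty(A) -> (A=0 B=0 C=0)
  2. fill(B) -> (A=0 B=9 C=0)
  3. fill(C) -> (A=0 B=9 C=12)
  4. pour(B -> A) -> (A=5 B=4 C=12)
  5. empty(A) -> (A=0 B=4 C=12)
  6. pour(B -> A) -> (A=4 B=0 C=12)
  7. fill(B) -> (A=4 B=9 C=12)
  8. pour(C -> A) -> (A=5 B=9 C=11)
Reached target in 8 moves.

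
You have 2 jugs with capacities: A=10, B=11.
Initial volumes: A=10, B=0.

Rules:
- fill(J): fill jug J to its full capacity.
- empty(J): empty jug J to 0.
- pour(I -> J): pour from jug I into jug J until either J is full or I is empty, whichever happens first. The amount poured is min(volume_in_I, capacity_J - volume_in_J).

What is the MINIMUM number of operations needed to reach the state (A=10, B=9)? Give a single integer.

Answer: 6

Derivation:
BFS from (A=10, B=0). One shortest path:
  1. pour(A -> B) -> (A=0 B=10)
  2. fill(A) -> (A=10 B=10)
  3. pour(A -> B) -> (A=9 B=11)
  4. empty(B) -> (A=9 B=0)
  5. pour(A -> B) -> (A=0 B=9)
  6. fill(A) -> (A=10 B=9)
Reached target in 6 moves.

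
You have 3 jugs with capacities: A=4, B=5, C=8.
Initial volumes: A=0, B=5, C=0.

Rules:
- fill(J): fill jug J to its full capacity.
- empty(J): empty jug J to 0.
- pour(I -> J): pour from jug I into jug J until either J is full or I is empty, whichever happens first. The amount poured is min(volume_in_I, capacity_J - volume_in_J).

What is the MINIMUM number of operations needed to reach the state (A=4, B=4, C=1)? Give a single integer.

BFS from (A=0, B=5, C=0). One shortest path:
  1. fill(A) -> (A=4 B=5 C=0)
  2. pour(B -> C) -> (A=4 B=0 C=5)
  3. pour(A -> B) -> (A=0 B=4 C=5)
  4. pour(C -> A) -> (A=4 B=4 C=1)
Reached target in 4 moves.

Answer: 4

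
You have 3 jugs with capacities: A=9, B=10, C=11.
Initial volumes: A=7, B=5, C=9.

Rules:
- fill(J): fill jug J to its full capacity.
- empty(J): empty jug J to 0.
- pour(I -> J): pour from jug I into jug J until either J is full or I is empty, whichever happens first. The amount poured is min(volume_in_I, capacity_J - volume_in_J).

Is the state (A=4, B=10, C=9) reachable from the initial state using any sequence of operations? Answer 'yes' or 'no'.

BFS from (A=7, B=5, C=9):
  1. fill(A) -> (A=9 B=5 C=9)
  2. pour(A -> B) -> (A=4 B=10 C=9)
Target reached → yes.

Answer: yes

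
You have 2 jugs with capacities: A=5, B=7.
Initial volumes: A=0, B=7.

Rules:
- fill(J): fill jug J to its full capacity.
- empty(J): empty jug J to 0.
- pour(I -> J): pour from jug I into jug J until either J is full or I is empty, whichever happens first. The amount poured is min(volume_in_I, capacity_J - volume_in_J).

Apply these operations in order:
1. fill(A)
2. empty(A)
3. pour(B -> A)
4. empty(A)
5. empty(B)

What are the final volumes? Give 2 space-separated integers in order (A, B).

Answer: 0 0

Derivation:
Step 1: fill(A) -> (A=5 B=7)
Step 2: empty(A) -> (A=0 B=7)
Step 3: pour(B -> A) -> (A=5 B=2)
Step 4: empty(A) -> (A=0 B=2)
Step 5: empty(B) -> (A=0 B=0)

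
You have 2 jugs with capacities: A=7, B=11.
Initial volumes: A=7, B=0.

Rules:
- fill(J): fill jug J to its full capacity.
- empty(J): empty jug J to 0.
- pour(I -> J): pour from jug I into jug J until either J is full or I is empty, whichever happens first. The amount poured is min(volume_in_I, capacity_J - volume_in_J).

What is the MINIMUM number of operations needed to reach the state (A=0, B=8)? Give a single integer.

Answer: 8

Derivation:
BFS from (A=7, B=0). One shortest path:
  1. empty(A) -> (A=0 B=0)
  2. fill(B) -> (A=0 B=11)
  3. pour(B -> A) -> (A=7 B=4)
  4. empty(A) -> (A=0 B=4)
  5. pour(B -> A) -> (A=4 B=0)
  6. fill(B) -> (A=4 B=11)
  7. pour(B -> A) -> (A=7 B=8)
  8. empty(A) -> (A=0 B=8)
Reached target in 8 moves.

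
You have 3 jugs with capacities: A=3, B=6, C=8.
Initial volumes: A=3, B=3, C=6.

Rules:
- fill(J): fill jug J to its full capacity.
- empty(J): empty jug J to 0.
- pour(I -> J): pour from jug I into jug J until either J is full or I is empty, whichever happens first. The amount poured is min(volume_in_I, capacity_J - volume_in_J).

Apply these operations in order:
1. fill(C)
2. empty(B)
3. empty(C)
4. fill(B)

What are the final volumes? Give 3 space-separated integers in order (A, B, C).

Step 1: fill(C) -> (A=3 B=3 C=8)
Step 2: empty(B) -> (A=3 B=0 C=8)
Step 3: empty(C) -> (A=3 B=0 C=0)
Step 4: fill(B) -> (A=3 B=6 C=0)

Answer: 3 6 0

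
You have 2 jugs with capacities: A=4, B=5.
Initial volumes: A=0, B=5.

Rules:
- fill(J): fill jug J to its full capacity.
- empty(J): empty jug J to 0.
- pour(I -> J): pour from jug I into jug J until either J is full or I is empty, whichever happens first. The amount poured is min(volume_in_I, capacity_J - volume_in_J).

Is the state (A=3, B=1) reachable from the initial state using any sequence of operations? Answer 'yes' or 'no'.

Answer: no

Derivation:
BFS explored all 18 reachable states.
Reachable set includes: (0,0), (0,1), (0,2), (0,3), (0,4), (0,5), (1,0), (1,5), (2,0), (2,5), (3,0), (3,5) ...
Target (A=3, B=1) not in reachable set → no.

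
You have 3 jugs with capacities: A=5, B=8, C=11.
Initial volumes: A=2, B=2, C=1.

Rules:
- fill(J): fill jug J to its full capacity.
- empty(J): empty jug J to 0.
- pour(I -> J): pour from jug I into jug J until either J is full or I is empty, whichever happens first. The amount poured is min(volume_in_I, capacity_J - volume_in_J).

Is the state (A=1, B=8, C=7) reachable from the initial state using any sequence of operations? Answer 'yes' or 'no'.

BFS from (A=2, B=2, C=1):
  1. pour(A -> B) -> (A=0 B=4 C=1)
  2. pour(C -> A) -> (A=1 B=4 C=0)
  3. fill(C) -> (A=1 B=4 C=11)
  4. pour(C -> B) -> (A=1 B=8 C=7)
Target reached → yes.

Answer: yes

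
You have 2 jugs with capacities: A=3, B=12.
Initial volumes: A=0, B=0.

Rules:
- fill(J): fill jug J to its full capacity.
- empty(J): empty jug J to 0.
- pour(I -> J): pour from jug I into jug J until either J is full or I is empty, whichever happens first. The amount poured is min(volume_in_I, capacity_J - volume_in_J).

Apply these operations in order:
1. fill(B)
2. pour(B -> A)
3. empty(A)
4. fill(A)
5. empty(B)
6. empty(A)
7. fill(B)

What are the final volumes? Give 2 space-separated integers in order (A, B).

Answer: 0 12

Derivation:
Step 1: fill(B) -> (A=0 B=12)
Step 2: pour(B -> A) -> (A=3 B=9)
Step 3: empty(A) -> (A=0 B=9)
Step 4: fill(A) -> (A=3 B=9)
Step 5: empty(B) -> (A=3 B=0)
Step 6: empty(A) -> (A=0 B=0)
Step 7: fill(B) -> (A=0 B=12)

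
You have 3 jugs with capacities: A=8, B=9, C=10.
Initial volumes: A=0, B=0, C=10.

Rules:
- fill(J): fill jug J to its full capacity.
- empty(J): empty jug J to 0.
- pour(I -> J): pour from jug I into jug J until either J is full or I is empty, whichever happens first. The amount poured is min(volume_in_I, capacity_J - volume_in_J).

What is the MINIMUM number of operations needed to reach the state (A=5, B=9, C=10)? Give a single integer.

BFS from (A=0, B=0, C=10). One shortest path:
  1. fill(A) -> (A=8 B=0 C=10)
  2. empty(C) -> (A=8 B=0 C=0)
  3. pour(A -> B) -> (A=0 B=8 C=0)
  4. fill(A) -> (A=8 B=8 C=0)
  5. pour(A -> B) -> (A=7 B=9 C=0)
  6. pour(A -> C) -> (A=0 B=9 C=7)
  7. fill(A) -> (A=8 B=9 C=7)
  8. pour(A -> C) -> (A=5 B=9 C=10)
Reached target in 8 moves.

Answer: 8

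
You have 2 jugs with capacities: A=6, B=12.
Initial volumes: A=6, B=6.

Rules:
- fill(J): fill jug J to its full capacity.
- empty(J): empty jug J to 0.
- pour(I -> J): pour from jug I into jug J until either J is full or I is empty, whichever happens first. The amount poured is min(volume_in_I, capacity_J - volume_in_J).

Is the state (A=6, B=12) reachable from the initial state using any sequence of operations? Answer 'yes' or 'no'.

Answer: yes

Derivation:
BFS from (A=6, B=6):
  1. fill(B) -> (A=6 B=12)
Target reached → yes.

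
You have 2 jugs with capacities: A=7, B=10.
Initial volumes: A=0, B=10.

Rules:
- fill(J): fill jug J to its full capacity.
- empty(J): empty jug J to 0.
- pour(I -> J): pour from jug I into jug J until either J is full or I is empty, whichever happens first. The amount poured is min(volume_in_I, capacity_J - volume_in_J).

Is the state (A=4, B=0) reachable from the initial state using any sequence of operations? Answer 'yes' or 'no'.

Answer: yes

Derivation:
BFS from (A=0, B=10):
  1. fill(A) -> (A=7 B=10)
  2. empty(B) -> (A=7 B=0)
  3. pour(A -> B) -> (A=0 B=7)
  4. fill(A) -> (A=7 B=7)
  5. pour(A -> B) -> (A=4 B=10)
  6. empty(B) -> (A=4 B=0)
Target reached → yes.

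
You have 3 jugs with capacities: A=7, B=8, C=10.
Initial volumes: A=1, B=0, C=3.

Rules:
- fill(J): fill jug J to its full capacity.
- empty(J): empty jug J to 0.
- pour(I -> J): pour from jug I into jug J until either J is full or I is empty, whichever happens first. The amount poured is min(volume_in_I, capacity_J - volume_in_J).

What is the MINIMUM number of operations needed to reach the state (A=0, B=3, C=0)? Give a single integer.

BFS from (A=1, B=0, C=3). One shortest path:
  1. empty(A) -> (A=0 B=0 C=3)
  2. pour(C -> B) -> (A=0 B=3 C=0)
Reached target in 2 moves.

Answer: 2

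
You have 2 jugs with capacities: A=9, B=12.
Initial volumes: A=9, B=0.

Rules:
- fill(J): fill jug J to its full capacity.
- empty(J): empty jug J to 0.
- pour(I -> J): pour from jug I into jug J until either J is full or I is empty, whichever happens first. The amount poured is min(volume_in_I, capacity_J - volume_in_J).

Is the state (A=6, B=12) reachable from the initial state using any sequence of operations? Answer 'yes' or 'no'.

Answer: yes

Derivation:
BFS from (A=9, B=0):
  1. pour(A -> B) -> (A=0 B=9)
  2. fill(A) -> (A=9 B=9)
  3. pour(A -> B) -> (A=6 B=12)
Target reached → yes.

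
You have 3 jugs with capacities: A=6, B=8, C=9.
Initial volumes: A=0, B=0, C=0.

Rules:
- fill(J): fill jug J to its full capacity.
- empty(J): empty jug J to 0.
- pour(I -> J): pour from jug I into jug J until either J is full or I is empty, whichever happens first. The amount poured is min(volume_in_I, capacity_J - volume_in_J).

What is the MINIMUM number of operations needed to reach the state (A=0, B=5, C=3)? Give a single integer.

BFS from (A=0, B=0, C=0). One shortest path:
  1. fill(A) -> (A=6 B=0 C=0)
  2. fill(B) -> (A=6 B=8 C=0)
  3. pour(A -> C) -> (A=0 B=8 C=6)
  4. pour(B -> C) -> (A=0 B=5 C=9)
  5. pour(C -> A) -> (A=6 B=5 C=3)
  6. empty(A) -> (A=0 B=5 C=3)
Reached target in 6 moves.

Answer: 6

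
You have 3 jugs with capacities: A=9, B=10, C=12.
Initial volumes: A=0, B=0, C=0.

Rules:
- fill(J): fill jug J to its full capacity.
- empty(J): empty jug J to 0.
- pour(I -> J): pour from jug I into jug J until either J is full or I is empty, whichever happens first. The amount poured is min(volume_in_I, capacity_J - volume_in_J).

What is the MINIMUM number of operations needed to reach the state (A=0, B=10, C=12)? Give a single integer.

Answer: 2

Derivation:
BFS from (A=0, B=0, C=0). One shortest path:
  1. fill(B) -> (A=0 B=10 C=0)
  2. fill(C) -> (A=0 B=10 C=12)
Reached target in 2 moves.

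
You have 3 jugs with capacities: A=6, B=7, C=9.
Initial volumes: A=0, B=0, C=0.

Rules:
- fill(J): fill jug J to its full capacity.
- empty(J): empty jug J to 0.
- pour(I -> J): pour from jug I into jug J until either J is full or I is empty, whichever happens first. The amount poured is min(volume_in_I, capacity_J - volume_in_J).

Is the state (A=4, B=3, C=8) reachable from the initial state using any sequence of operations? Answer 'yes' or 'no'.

Answer: no

Derivation:
BFS explored all 320 reachable states.
Reachable set includes: (0,0,0), (0,0,1), (0,0,2), (0,0,3), (0,0,4), (0,0,5), (0,0,6), (0,0,7), (0,0,8), (0,0,9), (0,1,0), (0,1,1) ...
Target (A=4, B=3, C=8) not in reachable set → no.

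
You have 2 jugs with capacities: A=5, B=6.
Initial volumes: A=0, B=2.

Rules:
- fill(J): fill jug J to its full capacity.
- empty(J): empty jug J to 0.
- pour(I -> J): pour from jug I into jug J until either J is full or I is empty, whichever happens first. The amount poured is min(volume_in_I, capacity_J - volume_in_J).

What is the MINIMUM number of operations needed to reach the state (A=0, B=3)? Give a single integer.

BFS from (A=0, B=2). One shortest path:
  1. pour(B -> A) -> (A=2 B=0)
  2. fill(B) -> (A=2 B=6)
  3. pour(B -> A) -> (A=5 B=3)
  4. empty(A) -> (A=0 B=3)
Reached target in 4 moves.

Answer: 4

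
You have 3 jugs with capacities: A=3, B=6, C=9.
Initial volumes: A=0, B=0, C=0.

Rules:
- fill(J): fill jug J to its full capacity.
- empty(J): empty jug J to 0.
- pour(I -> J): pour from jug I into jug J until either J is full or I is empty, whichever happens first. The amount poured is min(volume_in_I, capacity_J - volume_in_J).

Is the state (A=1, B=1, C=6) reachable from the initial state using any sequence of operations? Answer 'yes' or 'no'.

Answer: no

Derivation:
BFS explored all 24 reachable states.
Reachable set includes: (0,0,0), (0,0,3), (0,0,6), (0,0,9), (0,3,0), (0,3,3), (0,3,6), (0,3,9), (0,6,0), (0,6,3), (0,6,6), (0,6,9) ...
Target (A=1, B=1, C=6) not in reachable set → no.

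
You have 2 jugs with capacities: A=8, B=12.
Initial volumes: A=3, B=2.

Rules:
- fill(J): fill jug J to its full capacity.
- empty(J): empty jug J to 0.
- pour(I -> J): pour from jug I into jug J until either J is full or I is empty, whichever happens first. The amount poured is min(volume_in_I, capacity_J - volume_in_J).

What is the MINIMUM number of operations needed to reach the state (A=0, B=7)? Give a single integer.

BFS from (A=3, B=2). One shortest path:
  1. fill(B) -> (A=3 B=12)
  2. pour(B -> A) -> (A=8 B=7)
  3. empty(A) -> (A=0 B=7)
Reached target in 3 moves.

Answer: 3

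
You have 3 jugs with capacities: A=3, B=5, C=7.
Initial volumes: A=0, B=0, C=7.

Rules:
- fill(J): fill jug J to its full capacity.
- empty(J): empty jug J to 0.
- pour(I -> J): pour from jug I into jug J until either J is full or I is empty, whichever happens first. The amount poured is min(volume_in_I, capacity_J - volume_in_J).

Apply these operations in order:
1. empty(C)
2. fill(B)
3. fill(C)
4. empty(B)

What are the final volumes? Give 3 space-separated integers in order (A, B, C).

Answer: 0 0 7

Derivation:
Step 1: empty(C) -> (A=0 B=0 C=0)
Step 2: fill(B) -> (A=0 B=5 C=0)
Step 3: fill(C) -> (A=0 B=5 C=7)
Step 4: empty(B) -> (A=0 B=0 C=7)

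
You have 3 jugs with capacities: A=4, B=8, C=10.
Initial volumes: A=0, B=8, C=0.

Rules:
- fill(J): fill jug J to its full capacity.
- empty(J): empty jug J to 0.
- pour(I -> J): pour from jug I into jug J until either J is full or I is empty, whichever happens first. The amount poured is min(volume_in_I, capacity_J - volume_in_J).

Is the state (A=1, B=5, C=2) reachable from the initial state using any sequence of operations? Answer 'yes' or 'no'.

Answer: no

Derivation:
BFS explored all 78 reachable states.
Reachable set includes: (0,0,0), (0,0,2), (0,0,4), (0,0,6), (0,0,8), (0,0,10), (0,2,0), (0,2,2), (0,2,4), (0,2,6), (0,2,8), (0,2,10) ...
Target (A=1, B=5, C=2) not in reachable set → no.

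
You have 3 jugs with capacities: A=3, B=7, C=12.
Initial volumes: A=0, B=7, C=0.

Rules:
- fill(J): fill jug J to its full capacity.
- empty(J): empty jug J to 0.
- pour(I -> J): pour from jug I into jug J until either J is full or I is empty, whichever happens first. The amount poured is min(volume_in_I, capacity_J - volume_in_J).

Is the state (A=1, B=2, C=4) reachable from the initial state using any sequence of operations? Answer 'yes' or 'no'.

BFS explored all 284 reachable states.
Reachable set includes: (0,0,0), (0,0,1), (0,0,2), (0,0,3), (0,0,4), (0,0,5), (0,0,6), (0,0,7), (0,0,8), (0,0,9), (0,0,10), (0,0,11) ...
Target (A=1, B=2, C=4) not in reachable set → no.

Answer: no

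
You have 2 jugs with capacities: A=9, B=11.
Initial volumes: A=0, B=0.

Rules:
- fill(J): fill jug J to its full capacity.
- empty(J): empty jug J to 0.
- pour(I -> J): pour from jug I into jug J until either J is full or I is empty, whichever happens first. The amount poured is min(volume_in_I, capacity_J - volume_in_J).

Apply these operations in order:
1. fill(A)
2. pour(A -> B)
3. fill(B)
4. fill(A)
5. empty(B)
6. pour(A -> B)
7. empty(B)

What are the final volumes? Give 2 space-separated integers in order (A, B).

Answer: 0 0

Derivation:
Step 1: fill(A) -> (A=9 B=0)
Step 2: pour(A -> B) -> (A=0 B=9)
Step 3: fill(B) -> (A=0 B=11)
Step 4: fill(A) -> (A=9 B=11)
Step 5: empty(B) -> (A=9 B=0)
Step 6: pour(A -> B) -> (A=0 B=9)
Step 7: empty(B) -> (A=0 B=0)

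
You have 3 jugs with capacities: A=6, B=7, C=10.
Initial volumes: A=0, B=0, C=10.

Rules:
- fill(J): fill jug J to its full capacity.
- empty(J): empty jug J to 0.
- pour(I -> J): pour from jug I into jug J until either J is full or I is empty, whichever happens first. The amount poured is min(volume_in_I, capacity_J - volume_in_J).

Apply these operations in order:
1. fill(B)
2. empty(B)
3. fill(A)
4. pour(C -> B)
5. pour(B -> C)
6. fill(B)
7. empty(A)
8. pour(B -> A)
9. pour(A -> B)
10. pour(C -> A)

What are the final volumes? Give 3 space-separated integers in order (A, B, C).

Step 1: fill(B) -> (A=0 B=7 C=10)
Step 2: empty(B) -> (A=0 B=0 C=10)
Step 3: fill(A) -> (A=6 B=0 C=10)
Step 4: pour(C -> B) -> (A=6 B=7 C=3)
Step 5: pour(B -> C) -> (A=6 B=0 C=10)
Step 6: fill(B) -> (A=6 B=7 C=10)
Step 7: empty(A) -> (A=0 B=7 C=10)
Step 8: pour(B -> A) -> (A=6 B=1 C=10)
Step 9: pour(A -> B) -> (A=0 B=7 C=10)
Step 10: pour(C -> A) -> (A=6 B=7 C=4)

Answer: 6 7 4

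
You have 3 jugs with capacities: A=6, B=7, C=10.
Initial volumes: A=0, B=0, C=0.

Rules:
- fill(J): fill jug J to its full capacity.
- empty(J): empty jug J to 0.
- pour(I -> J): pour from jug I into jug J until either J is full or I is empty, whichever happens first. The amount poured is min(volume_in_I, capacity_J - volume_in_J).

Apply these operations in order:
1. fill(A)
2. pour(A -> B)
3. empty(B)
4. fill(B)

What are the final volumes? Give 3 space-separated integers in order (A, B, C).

Step 1: fill(A) -> (A=6 B=0 C=0)
Step 2: pour(A -> B) -> (A=0 B=6 C=0)
Step 3: empty(B) -> (A=0 B=0 C=0)
Step 4: fill(B) -> (A=0 B=7 C=0)

Answer: 0 7 0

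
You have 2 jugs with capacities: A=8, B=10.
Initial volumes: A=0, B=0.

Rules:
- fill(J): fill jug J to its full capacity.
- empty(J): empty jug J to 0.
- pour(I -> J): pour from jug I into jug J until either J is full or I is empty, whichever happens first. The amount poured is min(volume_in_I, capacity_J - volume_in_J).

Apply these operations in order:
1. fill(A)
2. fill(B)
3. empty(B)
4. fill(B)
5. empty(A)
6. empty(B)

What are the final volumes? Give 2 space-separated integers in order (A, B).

Step 1: fill(A) -> (A=8 B=0)
Step 2: fill(B) -> (A=8 B=10)
Step 3: empty(B) -> (A=8 B=0)
Step 4: fill(B) -> (A=8 B=10)
Step 5: empty(A) -> (A=0 B=10)
Step 6: empty(B) -> (A=0 B=0)

Answer: 0 0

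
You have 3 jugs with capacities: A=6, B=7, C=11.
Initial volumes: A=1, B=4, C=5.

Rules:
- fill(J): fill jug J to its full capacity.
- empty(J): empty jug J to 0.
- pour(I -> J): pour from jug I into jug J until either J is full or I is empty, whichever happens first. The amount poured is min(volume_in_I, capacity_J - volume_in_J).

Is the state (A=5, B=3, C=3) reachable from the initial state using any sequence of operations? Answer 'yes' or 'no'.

Answer: no

Derivation:
BFS explored all 373 reachable states.
Reachable set includes: (0,0,0), (0,0,1), (0,0,2), (0,0,3), (0,0,4), (0,0,5), (0,0,6), (0,0,7), (0,0,8), (0,0,9), (0,0,10), (0,0,11) ...
Target (A=5, B=3, C=3) not in reachable set → no.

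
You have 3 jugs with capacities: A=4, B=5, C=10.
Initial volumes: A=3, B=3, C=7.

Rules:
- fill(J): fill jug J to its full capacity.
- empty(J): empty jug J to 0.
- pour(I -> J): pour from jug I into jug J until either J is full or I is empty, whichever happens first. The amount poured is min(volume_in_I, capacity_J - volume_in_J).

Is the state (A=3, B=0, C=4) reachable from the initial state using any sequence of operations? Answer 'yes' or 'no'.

Answer: yes

Derivation:
BFS from (A=3, B=3, C=7):
  1. fill(A) -> (A=4 B=3 C=7)
  2. empty(C) -> (A=4 B=3 C=0)
  3. pour(A -> C) -> (A=0 B=3 C=4)
  4. pour(B -> A) -> (A=3 B=0 C=4)
Target reached → yes.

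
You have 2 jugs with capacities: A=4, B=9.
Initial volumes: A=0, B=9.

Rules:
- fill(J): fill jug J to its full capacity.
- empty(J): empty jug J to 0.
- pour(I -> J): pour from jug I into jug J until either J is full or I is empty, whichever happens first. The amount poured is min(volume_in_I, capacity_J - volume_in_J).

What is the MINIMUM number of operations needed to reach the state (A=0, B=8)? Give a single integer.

Answer: 5

Derivation:
BFS from (A=0, B=9). One shortest path:
  1. fill(A) -> (A=4 B=9)
  2. empty(B) -> (A=4 B=0)
  3. pour(A -> B) -> (A=0 B=4)
  4. fill(A) -> (A=4 B=4)
  5. pour(A -> B) -> (A=0 B=8)
Reached target in 5 moves.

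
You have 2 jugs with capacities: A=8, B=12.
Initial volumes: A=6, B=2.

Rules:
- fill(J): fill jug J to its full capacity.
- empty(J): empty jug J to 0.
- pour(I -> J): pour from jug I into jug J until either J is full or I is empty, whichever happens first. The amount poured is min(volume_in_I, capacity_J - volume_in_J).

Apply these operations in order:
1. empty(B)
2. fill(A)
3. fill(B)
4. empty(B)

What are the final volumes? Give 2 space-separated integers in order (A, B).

Answer: 8 0

Derivation:
Step 1: empty(B) -> (A=6 B=0)
Step 2: fill(A) -> (A=8 B=0)
Step 3: fill(B) -> (A=8 B=12)
Step 4: empty(B) -> (A=8 B=0)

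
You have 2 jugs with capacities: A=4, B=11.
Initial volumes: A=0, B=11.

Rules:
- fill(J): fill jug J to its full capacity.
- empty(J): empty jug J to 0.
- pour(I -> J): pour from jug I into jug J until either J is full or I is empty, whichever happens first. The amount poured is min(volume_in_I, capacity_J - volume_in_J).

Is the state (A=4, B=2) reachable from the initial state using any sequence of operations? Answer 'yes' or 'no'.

BFS from (A=0, B=11):
  1. pour(B -> A) -> (A=4 B=7)
  2. empty(A) -> (A=0 B=7)
  3. pour(B -> A) -> (A=4 B=3)
  4. empty(A) -> (A=0 B=3)
  5. pour(B -> A) -> (A=3 B=0)
  6. fill(B) -> (A=3 B=11)
  7. pour(B -> A) -> (A=4 B=10)
  8. empty(A) -> (A=0 B=10)
  9. pour(B -> A) -> (A=4 B=6)
  10. empty(A) -> (A=0 B=6)
  11. pour(B -> A) -> (A=4 B=2)
Target reached → yes.

Answer: yes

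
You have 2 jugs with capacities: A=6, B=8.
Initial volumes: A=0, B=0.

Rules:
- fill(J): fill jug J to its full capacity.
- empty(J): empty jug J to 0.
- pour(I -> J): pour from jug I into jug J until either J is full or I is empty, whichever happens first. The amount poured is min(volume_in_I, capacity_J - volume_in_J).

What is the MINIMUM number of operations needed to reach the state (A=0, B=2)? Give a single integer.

Answer: 3

Derivation:
BFS from (A=0, B=0). One shortest path:
  1. fill(B) -> (A=0 B=8)
  2. pour(B -> A) -> (A=6 B=2)
  3. empty(A) -> (A=0 B=2)
Reached target in 3 moves.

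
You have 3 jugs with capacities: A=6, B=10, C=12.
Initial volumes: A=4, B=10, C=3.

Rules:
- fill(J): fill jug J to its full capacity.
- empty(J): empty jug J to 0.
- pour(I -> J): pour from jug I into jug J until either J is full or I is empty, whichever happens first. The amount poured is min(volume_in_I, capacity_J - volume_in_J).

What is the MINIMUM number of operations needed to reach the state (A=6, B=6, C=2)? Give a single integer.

Answer: 5

Derivation:
BFS from (A=4, B=10, C=3). One shortest path:
  1. empty(C) -> (A=4 B=10 C=0)
  2. pour(B -> A) -> (A=6 B=8 C=0)
  3. pour(B -> C) -> (A=6 B=0 C=8)
  4. pour(A -> B) -> (A=0 B=6 C=8)
  5. pour(C -> A) -> (A=6 B=6 C=2)
Reached target in 5 moves.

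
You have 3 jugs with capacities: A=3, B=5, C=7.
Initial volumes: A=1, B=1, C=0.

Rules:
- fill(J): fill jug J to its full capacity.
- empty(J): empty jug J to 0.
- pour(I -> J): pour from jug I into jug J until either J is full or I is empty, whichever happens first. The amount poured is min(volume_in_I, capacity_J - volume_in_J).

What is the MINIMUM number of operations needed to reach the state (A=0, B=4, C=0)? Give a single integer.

Answer: 2

Derivation:
BFS from (A=1, B=1, C=0). One shortest path:
  1. fill(A) -> (A=3 B=1 C=0)
  2. pour(A -> B) -> (A=0 B=4 C=0)
Reached target in 2 moves.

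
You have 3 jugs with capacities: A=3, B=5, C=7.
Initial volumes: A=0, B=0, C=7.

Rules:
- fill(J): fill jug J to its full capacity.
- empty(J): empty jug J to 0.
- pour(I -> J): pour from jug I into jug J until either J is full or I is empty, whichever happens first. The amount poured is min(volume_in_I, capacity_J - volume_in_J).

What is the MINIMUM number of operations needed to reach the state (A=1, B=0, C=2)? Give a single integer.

Answer: 7

Derivation:
BFS from (A=0, B=0, C=7). One shortest path:
  1. fill(A) -> (A=3 B=0 C=7)
  2. fill(B) -> (A=3 B=5 C=7)
  3. empty(C) -> (A=3 B=5 C=0)
  4. pour(B -> C) -> (A=3 B=0 C=5)
  5. pour(A -> C) -> (A=1 B=0 C=7)
  6. pour(C -> B) -> (A=1 B=5 C=2)
  7. empty(B) -> (A=1 B=0 C=2)
Reached target in 7 moves.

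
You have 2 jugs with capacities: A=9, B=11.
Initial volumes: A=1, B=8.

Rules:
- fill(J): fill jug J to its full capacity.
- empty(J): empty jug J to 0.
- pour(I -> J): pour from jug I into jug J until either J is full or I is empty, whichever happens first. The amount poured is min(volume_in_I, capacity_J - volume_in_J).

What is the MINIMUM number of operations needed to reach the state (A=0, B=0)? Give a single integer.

BFS from (A=1, B=8). One shortest path:
  1. empty(A) -> (A=0 B=8)
  2. empty(B) -> (A=0 B=0)
Reached target in 2 moves.

Answer: 2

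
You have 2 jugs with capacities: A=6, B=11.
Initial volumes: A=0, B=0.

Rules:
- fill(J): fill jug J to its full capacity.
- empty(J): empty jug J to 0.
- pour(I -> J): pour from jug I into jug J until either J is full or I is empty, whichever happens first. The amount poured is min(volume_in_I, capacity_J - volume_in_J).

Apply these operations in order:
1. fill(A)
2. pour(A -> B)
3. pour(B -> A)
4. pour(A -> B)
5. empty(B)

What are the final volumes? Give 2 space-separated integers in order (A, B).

Answer: 0 0

Derivation:
Step 1: fill(A) -> (A=6 B=0)
Step 2: pour(A -> B) -> (A=0 B=6)
Step 3: pour(B -> A) -> (A=6 B=0)
Step 4: pour(A -> B) -> (A=0 B=6)
Step 5: empty(B) -> (A=0 B=0)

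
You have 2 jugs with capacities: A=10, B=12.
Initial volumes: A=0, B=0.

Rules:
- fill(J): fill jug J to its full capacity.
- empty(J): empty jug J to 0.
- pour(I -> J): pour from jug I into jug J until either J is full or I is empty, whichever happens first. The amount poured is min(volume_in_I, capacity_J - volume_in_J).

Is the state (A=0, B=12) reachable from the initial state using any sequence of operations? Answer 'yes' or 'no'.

Answer: yes

Derivation:
BFS from (A=0, B=0):
  1. fill(B) -> (A=0 B=12)
Target reached → yes.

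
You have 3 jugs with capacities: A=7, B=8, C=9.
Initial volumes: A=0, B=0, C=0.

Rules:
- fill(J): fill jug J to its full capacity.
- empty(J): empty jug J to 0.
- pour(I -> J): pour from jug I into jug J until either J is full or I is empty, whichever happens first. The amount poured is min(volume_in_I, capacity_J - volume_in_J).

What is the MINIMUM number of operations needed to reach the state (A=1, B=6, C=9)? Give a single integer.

Answer: 6

Derivation:
BFS from (A=0, B=0, C=0). One shortest path:
  1. fill(B) -> (A=0 B=8 C=0)
  2. pour(B -> A) -> (A=7 B=1 C=0)
  3. pour(A -> C) -> (A=0 B=1 C=7)
  4. pour(B -> A) -> (A=1 B=0 C=7)
  5. fill(B) -> (A=1 B=8 C=7)
  6. pour(B -> C) -> (A=1 B=6 C=9)
Reached target in 6 moves.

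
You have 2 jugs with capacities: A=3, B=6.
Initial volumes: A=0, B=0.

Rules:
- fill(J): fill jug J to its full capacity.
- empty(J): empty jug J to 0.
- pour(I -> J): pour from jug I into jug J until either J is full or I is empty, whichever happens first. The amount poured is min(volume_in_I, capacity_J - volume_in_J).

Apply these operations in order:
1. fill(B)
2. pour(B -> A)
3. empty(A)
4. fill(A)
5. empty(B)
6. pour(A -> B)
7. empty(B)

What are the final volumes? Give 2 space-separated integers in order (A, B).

Answer: 0 0

Derivation:
Step 1: fill(B) -> (A=0 B=6)
Step 2: pour(B -> A) -> (A=3 B=3)
Step 3: empty(A) -> (A=0 B=3)
Step 4: fill(A) -> (A=3 B=3)
Step 5: empty(B) -> (A=3 B=0)
Step 6: pour(A -> B) -> (A=0 B=3)
Step 7: empty(B) -> (A=0 B=0)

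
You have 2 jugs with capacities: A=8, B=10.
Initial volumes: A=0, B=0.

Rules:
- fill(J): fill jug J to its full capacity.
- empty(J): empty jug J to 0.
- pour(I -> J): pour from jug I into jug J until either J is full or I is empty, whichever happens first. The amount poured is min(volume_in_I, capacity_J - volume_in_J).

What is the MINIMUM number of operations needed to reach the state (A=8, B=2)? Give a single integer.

BFS from (A=0, B=0). One shortest path:
  1. fill(B) -> (A=0 B=10)
  2. pour(B -> A) -> (A=8 B=2)
Reached target in 2 moves.

Answer: 2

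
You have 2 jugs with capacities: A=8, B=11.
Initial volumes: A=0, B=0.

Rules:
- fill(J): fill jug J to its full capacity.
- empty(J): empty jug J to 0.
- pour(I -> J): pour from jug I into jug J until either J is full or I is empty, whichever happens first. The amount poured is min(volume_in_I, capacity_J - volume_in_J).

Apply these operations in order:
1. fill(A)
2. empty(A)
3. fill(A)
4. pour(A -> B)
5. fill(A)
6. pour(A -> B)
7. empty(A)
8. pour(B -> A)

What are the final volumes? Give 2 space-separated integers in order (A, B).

Step 1: fill(A) -> (A=8 B=0)
Step 2: empty(A) -> (A=0 B=0)
Step 3: fill(A) -> (A=8 B=0)
Step 4: pour(A -> B) -> (A=0 B=8)
Step 5: fill(A) -> (A=8 B=8)
Step 6: pour(A -> B) -> (A=5 B=11)
Step 7: empty(A) -> (A=0 B=11)
Step 8: pour(B -> A) -> (A=8 B=3)

Answer: 8 3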